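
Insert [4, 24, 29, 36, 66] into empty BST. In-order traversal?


Insert 4: root
Insert 24: R from 4
Insert 29: R from 4 -> R from 24
Insert 36: R from 4 -> R from 24 -> R from 29
Insert 66: R from 4 -> R from 24 -> R from 29 -> R from 36

In-order: [4, 24, 29, 36, 66]


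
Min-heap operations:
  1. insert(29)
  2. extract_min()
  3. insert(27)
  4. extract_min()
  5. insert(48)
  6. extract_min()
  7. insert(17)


insert(29) -> [29]
extract_min()->29, []
insert(27) -> [27]
extract_min()->27, []
insert(48) -> [48]
extract_min()->48, []
insert(17) -> [17]

Final heap: [17]


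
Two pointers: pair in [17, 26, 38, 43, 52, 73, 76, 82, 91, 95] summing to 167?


lo=0(17)+hi=9(95)=112
lo=1(26)+hi=9(95)=121
lo=2(38)+hi=9(95)=133
lo=3(43)+hi=9(95)=138
lo=4(52)+hi=9(95)=147
lo=5(73)+hi=9(95)=168
lo=5(73)+hi=8(91)=164
lo=6(76)+hi=8(91)=167

Yes: 76+91=167


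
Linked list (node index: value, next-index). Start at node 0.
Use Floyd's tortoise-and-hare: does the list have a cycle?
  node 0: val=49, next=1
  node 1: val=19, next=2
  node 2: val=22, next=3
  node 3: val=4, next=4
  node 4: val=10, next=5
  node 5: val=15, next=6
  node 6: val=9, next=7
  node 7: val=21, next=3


Floyd's tortoise (slow, +1) and hare (fast, +2):
  init: slow=0, fast=0
  step 1: slow=1, fast=2
  step 2: slow=2, fast=4
  step 3: slow=3, fast=6
  step 4: slow=4, fast=3
  step 5: slow=5, fast=5
  slow == fast at node 5: cycle detected

Cycle: yes


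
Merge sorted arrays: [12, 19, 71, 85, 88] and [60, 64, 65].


Take 12 from A
Take 19 from A
Take 60 from B
Take 64 from B
Take 65 from B

Merged: [12, 19, 60, 64, 65, 71, 85, 88]


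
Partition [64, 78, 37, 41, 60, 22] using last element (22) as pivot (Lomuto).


Pivot: 22
Place pivot at 0: [22, 78, 37, 41, 60, 64]

Partitioned: [22, 78, 37, 41, 60, 64]


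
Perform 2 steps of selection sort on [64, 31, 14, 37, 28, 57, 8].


Initial: [64, 31, 14, 37, 28, 57, 8]
Step 1: min=8 at 6
  Swap: [8, 31, 14, 37, 28, 57, 64]
Step 2: min=14 at 2
  Swap: [8, 14, 31, 37, 28, 57, 64]

After 2 steps: [8, 14, 31, 37, 28, 57, 64]


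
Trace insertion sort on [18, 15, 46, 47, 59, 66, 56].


Initial: [18, 15, 46, 47, 59, 66, 56]
Insert 15: [15, 18, 46, 47, 59, 66, 56]
Insert 46: [15, 18, 46, 47, 59, 66, 56]
Insert 47: [15, 18, 46, 47, 59, 66, 56]
Insert 59: [15, 18, 46, 47, 59, 66, 56]
Insert 66: [15, 18, 46, 47, 59, 66, 56]
Insert 56: [15, 18, 46, 47, 56, 59, 66]

Sorted: [15, 18, 46, 47, 56, 59, 66]


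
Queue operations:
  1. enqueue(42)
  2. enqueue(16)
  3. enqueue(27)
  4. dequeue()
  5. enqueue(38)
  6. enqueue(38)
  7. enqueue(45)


enqueue(42) -> [42]
enqueue(16) -> [42, 16]
enqueue(27) -> [42, 16, 27]
dequeue()->42, [16, 27]
enqueue(38) -> [16, 27, 38]
enqueue(38) -> [16, 27, 38, 38]
enqueue(45) -> [16, 27, 38, 38, 45]

Final queue: [16, 27, 38, 38, 45]


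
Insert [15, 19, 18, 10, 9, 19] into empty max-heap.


Insert 15: [15]
Insert 19: [19, 15]
Insert 18: [19, 15, 18]
Insert 10: [19, 15, 18, 10]
Insert 9: [19, 15, 18, 10, 9]
Insert 19: [19, 15, 19, 10, 9, 18]

Final heap: [19, 15, 19, 10, 9, 18]


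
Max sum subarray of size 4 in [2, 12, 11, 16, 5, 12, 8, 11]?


[0:4]: 41
[1:5]: 44
[2:6]: 44
[3:7]: 41
[4:8]: 36

Max: 44 at [1:5]


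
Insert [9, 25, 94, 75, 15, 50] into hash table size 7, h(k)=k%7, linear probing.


Insert 9: h=2 -> slot 2
Insert 25: h=4 -> slot 4
Insert 94: h=3 -> slot 3
Insert 75: h=5 -> slot 5
Insert 15: h=1 -> slot 1
Insert 50: h=1, 5 probes -> slot 6

Table: [None, 15, 9, 94, 25, 75, 50]


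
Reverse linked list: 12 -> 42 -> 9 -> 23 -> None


Step 1: curr=12, set curr.next=prev(None) | reversed so far: 12
Step 2: curr=42, set curr.next=prev(12) | reversed so far: 42 -> 12
Step 3: curr=9, set curr.next=prev(42) | reversed so far: 9 -> 42 -> 12
Step 4: curr=23, set curr.next=prev(9) | reversed so far: 23 -> 9 -> 42 -> 12

23 -> 9 -> 42 -> 12 -> None


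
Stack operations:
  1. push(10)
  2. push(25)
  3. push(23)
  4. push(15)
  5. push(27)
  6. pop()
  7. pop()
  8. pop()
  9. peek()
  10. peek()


push(10) -> [10]
push(25) -> [10, 25]
push(23) -> [10, 25, 23]
push(15) -> [10, 25, 23, 15]
push(27) -> [10, 25, 23, 15, 27]
pop()->27, [10, 25, 23, 15]
pop()->15, [10, 25, 23]
pop()->23, [10, 25]
peek()->25
peek()->25

Final stack: [10, 25]


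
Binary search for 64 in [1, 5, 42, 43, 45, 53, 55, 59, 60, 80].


Step 1: lo=0, hi=9, mid=4, val=45
Step 2: lo=5, hi=9, mid=7, val=59
Step 3: lo=8, hi=9, mid=8, val=60
Step 4: lo=9, hi=9, mid=9, val=80

Not found


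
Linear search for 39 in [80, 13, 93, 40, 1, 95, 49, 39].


i=0: 80!=39
i=1: 13!=39
i=2: 93!=39
i=3: 40!=39
i=4: 1!=39
i=5: 95!=39
i=6: 49!=39
i=7: 39==39 found!

Found at 7, 8 comps


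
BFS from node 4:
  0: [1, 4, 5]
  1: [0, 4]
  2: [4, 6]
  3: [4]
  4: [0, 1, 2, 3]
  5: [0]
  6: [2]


Visit 4, enqueue [0, 1, 2, 3]
Visit 0, enqueue [5]
Visit 1, enqueue []
Visit 2, enqueue [6]
Visit 3, enqueue []
Visit 5, enqueue []
Visit 6, enqueue []

BFS order: [4, 0, 1, 2, 3, 5, 6]


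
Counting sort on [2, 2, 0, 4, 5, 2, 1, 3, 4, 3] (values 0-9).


Input: [2, 2, 0, 4, 5, 2, 1, 3, 4, 3]
Counts: [1, 1, 3, 2, 2, 1, 0, 0, 0, 0]

Sorted: [0, 1, 2, 2, 2, 3, 3, 4, 4, 5]


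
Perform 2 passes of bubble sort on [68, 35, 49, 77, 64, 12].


Initial: [68, 35, 49, 77, 64, 12]
Pass 1: [35, 49, 68, 64, 12, 77] (4 swaps)
Pass 2: [35, 49, 64, 12, 68, 77] (2 swaps)

After 2 passes: [35, 49, 64, 12, 68, 77]


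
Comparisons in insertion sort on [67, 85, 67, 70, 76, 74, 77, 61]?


Algorithm: insertion sort
Input: [67, 85, 67, 70, 76, 74, 77, 61]
Sorted: [61, 67, 67, 70, 74, 76, 77, 85]

19


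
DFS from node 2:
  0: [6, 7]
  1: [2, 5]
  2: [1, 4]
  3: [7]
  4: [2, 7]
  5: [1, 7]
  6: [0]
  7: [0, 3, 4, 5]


Visit 2, push [4, 1]
Visit 1, push [5]
Visit 5, push [7]
Visit 7, push [4, 3, 0]
Visit 0, push [6]
Visit 6, push []
Visit 3, push []
Visit 4, push []

DFS order: [2, 1, 5, 7, 0, 6, 3, 4]


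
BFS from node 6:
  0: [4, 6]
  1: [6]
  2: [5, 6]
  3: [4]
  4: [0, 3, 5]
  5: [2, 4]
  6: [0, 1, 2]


Visit 6, enqueue [0, 1, 2]
Visit 0, enqueue [4]
Visit 1, enqueue []
Visit 2, enqueue [5]
Visit 4, enqueue [3]
Visit 5, enqueue []
Visit 3, enqueue []

BFS order: [6, 0, 1, 2, 4, 5, 3]


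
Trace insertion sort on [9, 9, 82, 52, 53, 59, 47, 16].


Initial: [9, 9, 82, 52, 53, 59, 47, 16]
Insert 9: [9, 9, 82, 52, 53, 59, 47, 16]
Insert 82: [9, 9, 82, 52, 53, 59, 47, 16]
Insert 52: [9, 9, 52, 82, 53, 59, 47, 16]
Insert 53: [9, 9, 52, 53, 82, 59, 47, 16]
Insert 59: [9, 9, 52, 53, 59, 82, 47, 16]
Insert 47: [9, 9, 47, 52, 53, 59, 82, 16]
Insert 16: [9, 9, 16, 47, 52, 53, 59, 82]

Sorted: [9, 9, 16, 47, 52, 53, 59, 82]


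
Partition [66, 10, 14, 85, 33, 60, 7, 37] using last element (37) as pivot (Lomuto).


Pivot: 37
  10 <= 37: swap -> [10, 66, 14, 85, 33, 60, 7, 37]
  14 <= 37: swap -> [10, 14, 66, 85, 33, 60, 7, 37]
  33 <= 37: swap -> [10, 14, 33, 85, 66, 60, 7, 37]
  7 <= 37: swap -> [10, 14, 33, 7, 66, 60, 85, 37]
Place pivot at 4: [10, 14, 33, 7, 37, 60, 85, 66]

Partitioned: [10, 14, 33, 7, 37, 60, 85, 66]


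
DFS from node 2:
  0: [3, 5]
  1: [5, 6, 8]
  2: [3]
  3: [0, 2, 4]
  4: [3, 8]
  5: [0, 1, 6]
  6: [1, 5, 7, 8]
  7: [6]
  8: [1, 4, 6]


Visit 2, push [3]
Visit 3, push [4, 0]
Visit 0, push [5]
Visit 5, push [6, 1]
Visit 1, push [8, 6]
Visit 6, push [8, 7]
Visit 7, push []
Visit 8, push [4]
Visit 4, push []

DFS order: [2, 3, 0, 5, 1, 6, 7, 8, 4]


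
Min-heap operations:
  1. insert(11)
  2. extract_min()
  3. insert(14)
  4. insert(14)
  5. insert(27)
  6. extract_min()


insert(11) -> [11]
extract_min()->11, []
insert(14) -> [14]
insert(14) -> [14, 14]
insert(27) -> [14, 14, 27]
extract_min()->14, [14, 27]

Final heap: [14, 27]


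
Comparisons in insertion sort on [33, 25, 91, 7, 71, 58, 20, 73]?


Algorithm: insertion sort
Input: [33, 25, 91, 7, 71, 58, 20, 73]
Sorted: [7, 20, 25, 33, 58, 71, 73, 91]

18


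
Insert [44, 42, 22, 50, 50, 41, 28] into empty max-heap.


Insert 44: [44]
Insert 42: [44, 42]
Insert 22: [44, 42, 22]
Insert 50: [50, 44, 22, 42]
Insert 50: [50, 50, 22, 42, 44]
Insert 41: [50, 50, 41, 42, 44, 22]
Insert 28: [50, 50, 41, 42, 44, 22, 28]

Final heap: [50, 50, 41, 42, 44, 22, 28]


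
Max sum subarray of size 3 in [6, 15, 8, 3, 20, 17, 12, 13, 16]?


[0:3]: 29
[1:4]: 26
[2:5]: 31
[3:6]: 40
[4:7]: 49
[5:8]: 42
[6:9]: 41

Max: 49 at [4:7]


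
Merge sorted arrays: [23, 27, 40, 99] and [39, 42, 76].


Take 23 from A
Take 27 from A
Take 39 from B
Take 40 from A
Take 42 from B
Take 76 from B

Merged: [23, 27, 39, 40, 42, 76, 99]


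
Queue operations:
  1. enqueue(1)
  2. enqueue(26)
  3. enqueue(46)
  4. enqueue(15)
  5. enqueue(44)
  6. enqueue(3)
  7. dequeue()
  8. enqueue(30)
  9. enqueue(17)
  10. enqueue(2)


enqueue(1) -> [1]
enqueue(26) -> [1, 26]
enqueue(46) -> [1, 26, 46]
enqueue(15) -> [1, 26, 46, 15]
enqueue(44) -> [1, 26, 46, 15, 44]
enqueue(3) -> [1, 26, 46, 15, 44, 3]
dequeue()->1, [26, 46, 15, 44, 3]
enqueue(30) -> [26, 46, 15, 44, 3, 30]
enqueue(17) -> [26, 46, 15, 44, 3, 30, 17]
enqueue(2) -> [26, 46, 15, 44, 3, 30, 17, 2]

Final queue: [26, 46, 15, 44, 3, 30, 17, 2]


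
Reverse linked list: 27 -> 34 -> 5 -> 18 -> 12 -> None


Step 1: curr=27, set curr.next=prev(None) | reversed so far: 27
Step 2: curr=34, set curr.next=prev(27) | reversed so far: 34 -> 27
Step 3: curr=5, set curr.next=prev(34) | reversed so far: 5 -> 34 -> 27
Step 4: curr=18, set curr.next=prev(5) | reversed so far: 18 -> 5 -> 34 -> 27
Step 5: curr=12, set curr.next=prev(18) | reversed so far: 12 -> 18 -> 5 -> 34 -> 27

12 -> 18 -> 5 -> 34 -> 27 -> None


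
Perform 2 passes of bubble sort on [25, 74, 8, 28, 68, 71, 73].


Initial: [25, 74, 8, 28, 68, 71, 73]
Pass 1: [25, 8, 28, 68, 71, 73, 74] (5 swaps)
Pass 2: [8, 25, 28, 68, 71, 73, 74] (1 swaps)

After 2 passes: [8, 25, 28, 68, 71, 73, 74]


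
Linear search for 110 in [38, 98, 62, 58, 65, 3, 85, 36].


i=0: 38!=110
i=1: 98!=110
i=2: 62!=110
i=3: 58!=110
i=4: 65!=110
i=5: 3!=110
i=6: 85!=110
i=7: 36!=110

Not found, 8 comps


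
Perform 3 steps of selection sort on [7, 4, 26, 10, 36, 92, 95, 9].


Initial: [7, 4, 26, 10, 36, 92, 95, 9]
Step 1: min=4 at 1
  Swap: [4, 7, 26, 10, 36, 92, 95, 9]
Step 2: min=7 at 1
  Swap: [4, 7, 26, 10, 36, 92, 95, 9]
Step 3: min=9 at 7
  Swap: [4, 7, 9, 10, 36, 92, 95, 26]

After 3 steps: [4, 7, 9, 10, 36, 92, 95, 26]


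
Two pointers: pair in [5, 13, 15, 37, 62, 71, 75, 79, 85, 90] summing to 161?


lo=0(5)+hi=9(90)=95
lo=1(13)+hi=9(90)=103
lo=2(15)+hi=9(90)=105
lo=3(37)+hi=9(90)=127
lo=4(62)+hi=9(90)=152
lo=5(71)+hi=9(90)=161

Yes: 71+90=161


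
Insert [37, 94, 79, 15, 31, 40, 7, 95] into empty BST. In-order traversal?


Insert 37: root
Insert 94: R from 37
Insert 79: R from 37 -> L from 94
Insert 15: L from 37
Insert 31: L from 37 -> R from 15
Insert 40: R from 37 -> L from 94 -> L from 79
Insert 7: L from 37 -> L from 15
Insert 95: R from 37 -> R from 94

In-order: [7, 15, 31, 37, 40, 79, 94, 95]


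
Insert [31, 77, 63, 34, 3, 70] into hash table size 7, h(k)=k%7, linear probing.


Insert 31: h=3 -> slot 3
Insert 77: h=0 -> slot 0
Insert 63: h=0, 1 probes -> slot 1
Insert 34: h=6 -> slot 6
Insert 3: h=3, 1 probes -> slot 4
Insert 70: h=0, 2 probes -> slot 2

Table: [77, 63, 70, 31, 3, None, 34]


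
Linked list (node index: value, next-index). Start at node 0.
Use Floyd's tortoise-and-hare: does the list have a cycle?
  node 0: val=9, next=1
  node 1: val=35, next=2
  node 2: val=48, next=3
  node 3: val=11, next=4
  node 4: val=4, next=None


Floyd's tortoise (slow, +1) and hare (fast, +2):
  init: slow=0, fast=0
  step 1: slow=1, fast=2
  step 2: slow=2, fast=4
  step 3: fast -> None, no cycle

Cycle: no


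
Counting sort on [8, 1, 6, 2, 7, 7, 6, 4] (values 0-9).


Input: [8, 1, 6, 2, 7, 7, 6, 4]
Counts: [0, 1, 1, 0, 1, 0, 2, 2, 1, 0]

Sorted: [1, 2, 4, 6, 6, 7, 7, 8]


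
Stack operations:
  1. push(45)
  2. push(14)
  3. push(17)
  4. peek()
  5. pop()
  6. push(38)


push(45) -> [45]
push(14) -> [45, 14]
push(17) -> [45, 14, 17]
peek()->17
pop()->17, [45, 14]
push(38) -> [45, 14, 38]

Final stack: [45, 14, 38]


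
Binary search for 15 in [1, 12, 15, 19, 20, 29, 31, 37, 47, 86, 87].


Step 1: lo=0, hi=10, mid=5, val=29
Step 2: lo=0, hi=4, mid=2, val=15

Found at index 2


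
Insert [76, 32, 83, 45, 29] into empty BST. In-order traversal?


Insert 76: root
Insert 32: L from 76
Insert 83: R from 76
Insert 45: L from 76 -> R from 32
Insert 29: L from 76 -> L from 32

In-order: [29, 32, 45, 76, 83]


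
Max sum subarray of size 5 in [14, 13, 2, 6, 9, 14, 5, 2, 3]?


[0:5]: 44
[1:6]: 44
[2:7]: 36
[3:8]: 36
[4:9]: 33

Max: 44 at [0:5]


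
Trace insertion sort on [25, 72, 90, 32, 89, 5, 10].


Initial: [25, 72, 90, 32, 89, 5, 10]
Insert 72: [25, 72, 90, 32, 89, 5, 10]
Insert 90: [25, 72, 90, 32, 89, 5, 10]
Insert 32: [25, 32, 72, 90, 89, 5, 10]
Insert 89: [25, 32, 72, 89, 90, 5, 10]
Insert 5: [5, 25, 32, 72, 89, 90, 10]
Insert 10: [5, 10, 25, 32, 72, 89, 90]

Sorted: [5, 10, 25, 32, 72, 89, 90]


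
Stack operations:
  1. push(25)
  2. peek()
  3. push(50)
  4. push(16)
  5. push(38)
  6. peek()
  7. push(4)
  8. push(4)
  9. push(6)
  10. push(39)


push(25) -> [25]
peek()->25
push(50) -> [25, 50]
push(16) -> [25, 50, 16]
push(38) -> [25, 50, 16, 38]
peek()->38
push(4) -> [25, 50, 16, 38, 4]
push(4) -> [25, 50, 16, 38, 4, 4]
push(6) -> [25, 50, 16, 38, 4, 4, 6]
push(39) -> [25, 50, 16, 38, 4, 4, 6, 39]

Final stack: [25, 50, 16, 38, 4, 4, 6, 39]


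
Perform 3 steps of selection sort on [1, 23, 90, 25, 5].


Initial: [1, 23, 90, 25, 5]
Step 1: min=1 at 0
  Swap: [1, 23, 90, 25, 5]
Step 2: min=5 at 4
  Swap: [1, 5, 90, 25, 23]
Step 3: min=23 at 4
  Swap: [1, 5, 23, 25, 90]

After 3 steps: [1, 5, 23, 25, 90]


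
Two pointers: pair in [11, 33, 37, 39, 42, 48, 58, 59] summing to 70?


lo=0(11)+hi=7(59)=70

Yes: 11+59=70


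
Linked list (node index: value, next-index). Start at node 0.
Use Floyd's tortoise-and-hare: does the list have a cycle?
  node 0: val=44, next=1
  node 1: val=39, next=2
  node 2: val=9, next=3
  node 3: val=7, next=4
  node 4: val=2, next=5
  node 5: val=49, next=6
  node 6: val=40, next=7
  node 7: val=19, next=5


Floyd's tortoise (slow, +1) and hare (fast, +2):
  init: slow=0, fast=0
  step 1: slow=1, fast=2
  step 2: slow=2, fast=4
  step 3: slow=3, fast=6
  step 4: slow=4, fast=5
  step 5: slow=5, fast=7
  step 6: slow=6, fast=6
  slow == fast at node 6: cycle detected

Cycle: yes


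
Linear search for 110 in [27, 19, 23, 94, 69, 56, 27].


i=0: 27!=110
i=1: 19!=110
i=2: 23!=110
i=3: 94!=110
i=4: 69!=110
i=5: 56!=110
i=6: 27!=110

Not found, 7 comps


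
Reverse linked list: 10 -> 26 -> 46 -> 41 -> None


Step 1: curr=10, set curr.next=prev(None) | reversed so far: 10
Step 2: curr=26, set curr.next=prev(10) | reversed so far: 26 -> 10
Step 3: curr=46, set curr.next=prev(26) | reversed so far: 46 -> 26 -> 10
Step 4: curr=41, set curr.next=prev(46) | reversed so far: 41 -> 46 -> 26 -> 10

41 -> 46 -> 26 -> 10 -> None


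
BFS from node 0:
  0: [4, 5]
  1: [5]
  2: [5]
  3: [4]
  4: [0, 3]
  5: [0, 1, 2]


Visit 0, enqueue [4, 5]
Visit 4, enqueue [3]
Visit 5, enqueue [1, 2]
Visit 3, enqueue []
Visit 1, enqueue []
Visit 2, enqueue []

BFS order: [0, 4, 5, 3, 1, 2]


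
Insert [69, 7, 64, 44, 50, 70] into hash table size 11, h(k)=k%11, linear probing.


Insert 69: h=3 -> slot 3
Insert 7: h=7 -> slot 7
Insert 64: h=9 -> slot 9
Insert 44: h=0 -> slot 0
Insert 50: h=6 -> slot 6
Insert 70: h=4 -> slot 4

Table: [44, None, None, 69, 70, None, 50, 7, None, 64, None]


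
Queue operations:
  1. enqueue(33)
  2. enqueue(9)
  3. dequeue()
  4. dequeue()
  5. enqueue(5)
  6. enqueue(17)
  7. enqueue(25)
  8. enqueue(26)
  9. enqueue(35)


enqueue(33) -> [33]
enqueue(9) -> [33, 9]
dequeue()->33, [9]
dequeue()->9, []
enqueue(5) -> [5]
enqueue(17) -> [5, 17]
enqueue(25) -> [5, 17, 25]
enqueue(26) -> [5, 17, 25, 26]
enqueue(35) -> [5, 17, 25, 26, 35]

Final queue: [5, 17, 25, 26, 35]


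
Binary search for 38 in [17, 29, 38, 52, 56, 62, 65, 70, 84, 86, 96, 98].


Step 1: lo=0, hi=11, mid=5, val=62
Step 2: lo=0, hi=4, mid=2, val=38

Found at index 2


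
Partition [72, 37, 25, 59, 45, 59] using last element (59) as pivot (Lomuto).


Pivot: 59
  37 <= 59: swap -> [37, 72, 25, 59, 45, 59]
  25 <= 59: swap -> [37, 25, 72, 59, 45, 59]
  59 <= 59: swap -> [37, 25, 59, 72, 45, 59]
  45 <= 59: swap -> [37, 25, 59, 45, 72, 59]
Place pivot at 4: [37, 25, 59, 45, 59, 72]

Partitioned: [37, 25, 59, 45, 59, 72]


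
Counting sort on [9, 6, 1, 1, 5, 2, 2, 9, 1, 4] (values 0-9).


Input: [9, 6, 1, 1, 5, 2, 2, 9, 1, 4]
Counts: [0, 3, 2, 0, 1, 1, 1, 0, 0, 2]

Sorted: [1, 1, 1, 2, 2, 4, 5, 6, 9, 9]


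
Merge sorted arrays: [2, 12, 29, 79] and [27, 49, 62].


Take 2 from A
Take 12 from A
Take 27 from B
Take 29 from A
Take 49 from B
Take 62 from B

Merged: [2, 12, 27, 29, 49, 62, 79]


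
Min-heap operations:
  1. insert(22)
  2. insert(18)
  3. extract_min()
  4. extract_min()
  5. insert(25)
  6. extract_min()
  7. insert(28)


insert(22) -> [22]
insert(18) -> [18, 22]
extract_min()->18, [22]
extract_min()->22, []
insert(25) -> [25]
extract_min()->25, []
insert(28) -> [28]

Final heap: [28]


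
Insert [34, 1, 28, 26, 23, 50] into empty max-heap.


Insert 34: [34]
Insert 1: [34, 1]
Insert 28: [34, 1, 28]
Insert 26: [34, 26, 28, 1]
Insert 23: [34, 26, 28, 1, 23]
Insert 50: [50, 26, 34, 1, 23, 28]

Final heap: [50, 26, 34, 1, 23, 28]


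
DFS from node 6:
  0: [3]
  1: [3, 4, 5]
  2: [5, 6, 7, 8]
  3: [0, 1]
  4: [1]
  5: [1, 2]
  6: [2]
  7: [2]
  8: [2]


Visit 6, push [2]
Visit 2, push [8, 7, 5]
Visit 5, push [1]
Visit 1, push [4, 3]
Visit 3, push [0]
Visit 0, push []
Visit 4, push []
Visit 7, push []
Visit 8, push []

DFS order: [6, 2, 5, 1, 3, 0, 4, 7, 8]


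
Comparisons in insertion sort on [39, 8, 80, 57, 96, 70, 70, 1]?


Algorithm: insertion sort
Input: [39, 8, 80, 57, 96, 70, 70, 1]
Sorted: [1, 8, 39, 57, 70, 70, 80, 96]

18


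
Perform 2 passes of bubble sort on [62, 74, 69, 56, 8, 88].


Initial: [62, 74, 69, 56, 8, 88]
Pass 1: [62, 69, 56, 8, 74, 88] (3 swaps)
Pass 2: [62, 56, 8, 69, 74, 88] (2 swaps)

After 2 passes: [62, 56, 8, 69, 74, 88]


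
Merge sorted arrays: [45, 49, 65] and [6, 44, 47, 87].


Take 6 from B
Take 44 from B
Take 45 from A
Take 47 from B
Take 49 from A
Take 65 from A

Merged: [6, 44, 45, 47, 49, 65, 87]


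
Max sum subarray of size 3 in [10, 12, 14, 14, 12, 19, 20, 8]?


[0:3]: 36
[1:4]: 40
[2:5]: 40
[3:6]: 45
[4:7]: 51
[5:8]: 47

Max: 51 at [4:7]


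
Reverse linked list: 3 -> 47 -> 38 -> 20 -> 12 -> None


Step 1: curr=3, set curr.next=prev(None) | reversed so far: 3
Step 2: curr=47, set curr.next=prev(3) | reversed so far: 47 -> 3
Step 3: curr=38, set curr.next=prev(47) | reversed so far: 38 -> 47 -> 3
Step 4: curr=20, set curr.next=prev(38) | reversed so far: 20 -> 38 -> 47 -> 3
Step 5: curr=12, set curr.next=prev(20) | reversed so far: 12 -> 20 -> 38 -> 47 -> 3

12 -> 20 -> 38 -> 47 -> 3 -> None


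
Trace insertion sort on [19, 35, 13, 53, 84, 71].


Initial: [19, 35, 13, 53, 84, 71]
Insert 35: [19, 35, 13, 53, 84, 71]
Insert 13: [13, 19, 35, 53, 84, 71]
Insert 53: [13, 19, 35, 53, 84, 71]
Insert 84: [13, 19, 35, 53, 84, 71]
Insert 71: [13, 19, 35, 53, 71, 84]

Sorted: [13, 19, 35, 53, 71, 84]


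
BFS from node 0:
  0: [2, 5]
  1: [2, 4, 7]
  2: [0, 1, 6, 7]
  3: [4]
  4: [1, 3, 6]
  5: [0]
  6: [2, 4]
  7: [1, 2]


Visit 0, enqueue [2, 5]
Visit 2, enqueue [1, 6, 7]
Visit 5, enqueue []
Visit 1, enqueue [4]
Visit 6, enqueue []
Visit 7, enqueue []
Visit 4, enqueue [3]
Visit 3, enqueue []

BFS order: [0, 2, 5, 1, 6, 7, 4, 3]


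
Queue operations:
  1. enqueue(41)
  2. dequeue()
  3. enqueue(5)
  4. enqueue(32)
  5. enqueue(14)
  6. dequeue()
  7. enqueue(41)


enqueue(41) -> [41]
dequeue()->41, []
enqueue(5) -> [5]
enqueue(32) -> [5, 32]
enqueue(14) -> [5, 32, 14]
dequeue()->5, [32, 14]
enqueue(41) -> [32, 14, 41]

Final queue: [32, 14, 41]


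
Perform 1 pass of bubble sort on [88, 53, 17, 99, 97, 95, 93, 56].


Initial: [88, 53, 17, 99, 97, 95, 93, 56]
Pass 1: [53, 17, 88, 97, 95, 93, 56, 99] (6 swaps)

After 1 pass: [53, 17, 88, 97, 95, 93, 56, 99]


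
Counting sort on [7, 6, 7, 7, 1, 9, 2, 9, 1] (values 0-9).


Input: [7, 6, 7, 7, 1, 9, 2, 9, 1]
Counts: [0, 2, 1, 0, 0, 0, 1, 3, 0, 2]

Sorted: [1, 1, 2, 6, 7, 7, 7, 9, 9]


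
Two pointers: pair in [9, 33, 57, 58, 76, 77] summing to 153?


lo=0(9)+hi=5(77)=86
lo=1(33)+hi=5(77)=110
lo=2(57)+hi=5(77)=134
lo=3(58)+hi=5(77)=135
lo=4(76)+hi=5(77)=153

Yes: 76+77=153


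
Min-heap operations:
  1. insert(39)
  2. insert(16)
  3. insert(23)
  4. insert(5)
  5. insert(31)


insert(39) -> [39]
insert(16) -> [16, 39]
insert(23) -> [16, 39, 23]
insert(5) -> [5, 16, 23, 39]
insert(31) -> [5, 16, 23, 39, 31]

Final heap: [5, 16, 23, 39, 31]


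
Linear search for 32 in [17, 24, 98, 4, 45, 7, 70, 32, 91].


i=0: 17!=32
i=1: 24!=32
i=2: 98!=32
i=3: 4!=32
i=4: 45!=32
i=5: 7!=32
i=6: 70!=32
i=7: 32==32 found!

Found at 7, 8 comps


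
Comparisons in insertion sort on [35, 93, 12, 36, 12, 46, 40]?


Algorithm: insertion sort
Input: [35, 93, 12, 36, 12, 46, 40]
Sorted: [12, 12, 35, 36, 40, 46, 93]

14


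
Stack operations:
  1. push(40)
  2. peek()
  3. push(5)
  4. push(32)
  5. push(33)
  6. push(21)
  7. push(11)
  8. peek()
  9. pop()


push(40) -> [40]
peek()->40
push(5) -> [40, 5]
push(32) -> [40, 5, 32]
push(33) -> [40, 5, 32, 33]
push(21) -> [40, 5, 32, 33, 21]
push(11) -> [40, 5, 32, 33, 21, 11]
peek()->11
pop()->11, [40, 5, 32, 33, 21]

Final stack: [40, 5, 32, 33, 21]


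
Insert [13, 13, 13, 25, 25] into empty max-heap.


Insert 13: [13]
Insert 13: [13, 13]
Insert 13: [13, 13, 13]
Insert 25: [25, 13, 13, 13]
Insert 25: [25, 25, 13, 13, 13]

Final heap: [25, 25, 13, 13, 13]


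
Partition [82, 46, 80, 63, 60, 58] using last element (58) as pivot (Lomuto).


Pivot: 58
  46 <= 58: swap -> [46, 82, 80, 63, 60, 58]
Place pivot at 1: [46, 58, 80, 63, 60, 82]

Partitioned: [46, 58, 80, 63, 60, 82]


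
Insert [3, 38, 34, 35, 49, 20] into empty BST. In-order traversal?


Insert 3: root
Insert 38: R from 3
Insert 34: R from 3 -> L from 38
Insert 35: R from 3 -> L from 38 -> R from 34
Insert 49: R from 3 -> R from 38
Insert 20: R from 3 -> L from 38 -> L from 34

In-order: [3, 20, 34, 35, 38, 49]


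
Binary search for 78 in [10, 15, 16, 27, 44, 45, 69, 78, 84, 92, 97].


Step 1: lo=0, hi=10, mid=5, val=45
Step 2: lo=6, hi=10, mid=8, val=84
Step 3: lo=6, hi=7, mid=6, val=69
Step 4: lo=7, hi=7, mid=7, val=78

Found at index 7


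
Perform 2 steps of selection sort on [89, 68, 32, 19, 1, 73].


Initial: [89, 68, 32, 19, 1, 73]
Step 1: min=1 at 4
  Swap: [1, 68, 32, 19, 89, 73]
Step 2: min=19 at 3
  Swap: [1, 19, 32, 68, 89, 73]

After 2 steps: [1, 19, 32, 68, 89, 73]


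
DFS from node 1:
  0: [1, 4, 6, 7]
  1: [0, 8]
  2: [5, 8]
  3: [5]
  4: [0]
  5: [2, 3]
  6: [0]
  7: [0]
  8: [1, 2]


Visit 1, push [8, 0]
Visit 0, push [7, 6, 4]
Visit 4, push []
Visit 6, push []
Visit 7, push []
Visit 8, push [2]
Visit 2, push [5]
Visit 5, push [3]
Visit 3, push []

DFS order: [1, 0, 4, 6, 7, 8, 2, 5, 3]


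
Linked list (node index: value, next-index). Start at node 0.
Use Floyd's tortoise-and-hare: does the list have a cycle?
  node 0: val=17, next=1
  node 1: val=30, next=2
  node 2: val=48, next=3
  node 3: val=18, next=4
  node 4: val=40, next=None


Floyd's tortoise (slow, +1) and hare (fast, +2):
  init: slow=0, fast=0
  step 1: slow=1, fast=2
  step 2: slow=2, fast=4
  step 3: fast -> None, no cycle

Cycle: no


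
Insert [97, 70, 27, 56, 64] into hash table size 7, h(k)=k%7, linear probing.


Insert 97: h=6 -> slot 6
Insert 70: h=0 -> slot 0
Insert 27: h=6, 2 probes -> slot 1
Insert 56: h=0, 2 probes -> slot 2
Insert 64: h=1, 2 probes -> slot 3

Table: [70, 27, 56, 64, None, None, 97]


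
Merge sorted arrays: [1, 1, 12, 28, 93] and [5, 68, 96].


Take 1 from A
Take 1 from A
Take 5 from B
Take 12 from A
Take 28 from A
Take 68 from B
Take 93 from A

Merged: [1, 1, 5, 12, 28, 68, 93, 96]


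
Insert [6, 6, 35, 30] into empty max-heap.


Insert 6: [6]
Insert 6: [6, 6]
Insert 35: [35, 6, 6]
Insert 30: [35, 30, 6, 6]

Final heap: [35, 30, 6, 6]


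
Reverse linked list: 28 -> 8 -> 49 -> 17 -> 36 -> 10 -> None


Step 1: curr=28, set curr.next=prev(None) | reversed so far: 28
Step 2: curr=8, set curr.next=prev(28) | reversed so far: 8 -> 28
Step 3: curr=49, set curr.next=prev(8) | reversed so far: 49 -> 8 -> 28
Step 4: curr=17, set curr.next=prev(49) | reversed so far: 17 -> 49 -> 8 -> 28
Step 5: curr=36, set curr.next=prev(17) | reversed so far: 36 -> 17 -> 49 -> 8 -> 28
Step 6: curr=10, set curr.next=prev(36) | reversed so far: 10 -> 36 -> 17 -> 49 -> 8 -> 28

10 -> 36 -> 17 -> 49 -> 8 -> 28 -> None


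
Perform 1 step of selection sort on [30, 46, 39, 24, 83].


Initial: [30, 46, 39, 24, 83]
Step 1: min=24 at 3
  Swap: [24, 46, 39, 30, 83]

After 1 step: [24, 46, 39, 30, 83]


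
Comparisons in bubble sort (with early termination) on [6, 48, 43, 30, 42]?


Algorithm: bubble sort (with early termination)
Input: [6, 48, 43, 30, 42]
Sorted: [6, 30, 42, 43, 48]

9


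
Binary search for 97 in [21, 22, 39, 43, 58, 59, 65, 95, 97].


Step 1: lo=0, hi=8, mid=4, val=58
Step 2: lo=5, hi=8, mid=6, val=65
Step 3: lo=7, hi=8, mid=7, val=95
Step 4: lo=8, hi=8, mid=8, val=97

Found at index 8


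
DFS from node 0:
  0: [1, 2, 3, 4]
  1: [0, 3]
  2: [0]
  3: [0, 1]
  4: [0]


Visit 0, push [4, 3, 2, 1]
Visit 1, push [3]
Visit 3, push []
Visit 2, push []
Visit 4, push []

DFS order: [0, 1, 3, 2, 4]


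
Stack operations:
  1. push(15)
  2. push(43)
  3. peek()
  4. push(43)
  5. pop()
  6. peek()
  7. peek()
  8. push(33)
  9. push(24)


push(15) -> [15]
push(43) -> [15, 43]
peek()->43
push(43) -> [15, 43, 43]
pop()->43, [15, 43]
peek()->43
peek()->43
push(33) -> [15, 43, 33]
push(24) -> [15, 43, 33, 24]

Final stack: [15, 43, 33, 24]


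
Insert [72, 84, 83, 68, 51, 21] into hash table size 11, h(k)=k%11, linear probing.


Insert 72: h=6 -> slot 6
Insert 84: h=7 -> slot 7
Insert 83: h=6, 2 probes -> slot 8
Insert 68: h=2 -> slot 2
Insert 51: h=7, 2 probes -> slot 9
Insert 21: h=10 -> slot 10

Table: [None, None, 68, None, None, None, 72, 84, 83, 51, 21]


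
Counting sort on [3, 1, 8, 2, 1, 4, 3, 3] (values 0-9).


Input: [3, 1, 8, 2, 1, 4, 3, 3]
Counts: [0, 2, 1, 3, 1, 0, 0, 0, 1, 0]

Sorted: [1, 1, 2, 3, 3, 3, 4, 8]


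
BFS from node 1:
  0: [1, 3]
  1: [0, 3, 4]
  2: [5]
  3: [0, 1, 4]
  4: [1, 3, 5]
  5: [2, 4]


Visit 1, enqueue [0, 3, 4]
Visit 0, enqueue []
Visit 3, enqueue []
Visit 4, enqueue [5]
Visit 5, enqueue [2]
Visit 2, enqueue []

BFS order: [1, 0, 3, 4, 5, 2]


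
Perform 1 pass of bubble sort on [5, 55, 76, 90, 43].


Initial: [5, 55, 76, 90, 43]
Pass 1: [5, 55, 76, 43, 90] (1 swaps)

After 1 pass: [5, 55, 76, 43, 90]


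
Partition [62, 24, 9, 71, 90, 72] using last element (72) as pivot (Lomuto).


Pivot: 72
  62 <= 72: advance i (no swap)
  24 <= 72: advance i (no swap)
  9 <= 72: advance i (no swap)
  71 <= 72: advance i (no swap)
Place pivot at 4: [62, 24, 9, 71, 72, 90]

Partitioned: [62, 24, 9, 71, 72, 90]


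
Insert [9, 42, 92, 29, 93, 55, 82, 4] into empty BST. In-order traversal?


Insert 9: root
Insert 42: R from 9
Insert 92: R from 9 -> R from 42
Insert 29: R from 9 -> L from 42
Insert 93: R from 9 -> R from 42 -> R from 92
Insert 55: R from 9 -> R from 42 -> L from 92
Insert 82: R from 9 -> R from 42 -> L from 92 -> R from 55
Insert 4: L from 9

In-order: [4, 9, 29, 42, 55, 82, 92, 93]


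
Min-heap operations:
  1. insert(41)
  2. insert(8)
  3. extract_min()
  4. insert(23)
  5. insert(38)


insert(41) -> [41]
insert(8) -> [8, 41]
extract_min()->8, [41]
insert(23) -> [23, 41]
insert(38) -> [23, 41, 38]

Final heap: [23, 41, 38]


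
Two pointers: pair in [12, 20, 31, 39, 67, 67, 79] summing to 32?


lo=0(12)+hi=6(79)=91
lo=0(12)+hi=5(67)=79
lo=0(12)+hi=4(67)=79
lo=0(12)+hi=3(39)=51
lo=0(12)+hi=2(31)=43
lo=0(12)+hi=1(20)=32

Yes: 12+20=32


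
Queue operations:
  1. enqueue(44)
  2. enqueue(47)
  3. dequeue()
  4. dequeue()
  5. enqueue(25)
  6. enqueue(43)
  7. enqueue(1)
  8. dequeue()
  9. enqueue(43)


enqueue(44) -> [44]
enqueue(47) -> [44, 47]
dequeue()->44, [47]
dequeue()->47, []
enqueue(25) -> [25]
enqueue(43) -> [25, 43]
enqueue(1) -> [25, 43, 1]
dequeue()->25, [43, 1]
enqueue(43) -> [43, 1, 43]

Final queue: [43, 1, 43]


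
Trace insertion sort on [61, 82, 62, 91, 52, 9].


Initial: [61, 82, 62, 91, 52, 9]
Insert 82: [61, 82, 62, 91, 52, 9]
Insert 62: [61, 62, 82, 91, 52, 9]
Insert 91: [61, 62, 82, 91, 52, 9]
Insert 52: [52, 61, 62, 82, 91, 9]
Insert 9: [9, 52, 61, 62, 82, 91]

Sorted: [9, 52, 61, 62, 82, 91]


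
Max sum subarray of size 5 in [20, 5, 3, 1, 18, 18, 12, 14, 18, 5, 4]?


[0:5]: 47
[1:6]: 45
[2:7]: 52
[3:8]: 63
[4:9]: 80
[5:10]: 67
[6:11]: 53

Max: 80 at [4:9]


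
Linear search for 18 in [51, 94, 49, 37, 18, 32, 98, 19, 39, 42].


i=0: 51!=18
i=1: 94!=18
i=2: 49!=18
i=3: 37!=18
i=4: 18==18 found!

Found at 4, 5 comps


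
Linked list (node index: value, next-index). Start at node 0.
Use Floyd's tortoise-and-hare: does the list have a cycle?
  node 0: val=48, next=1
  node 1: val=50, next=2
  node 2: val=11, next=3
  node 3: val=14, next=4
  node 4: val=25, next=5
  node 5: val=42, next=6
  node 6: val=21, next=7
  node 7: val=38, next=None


Floyd's tortoise (slow, +1) and hare (fast, +2):
  init: slow=0, fast=0
  step 1: slow=1, fast=2
  step 2: slow=2, fast=4
  step 3: slow=3, fast=6
  step 4: fast 6->7->None, no cycle

Cycle: no


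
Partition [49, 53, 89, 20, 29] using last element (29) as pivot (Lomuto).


Pivot: 29
  20 <= 29: swap -> [20, 53, 89, 49, 29]
Place pivot at 1: [20, 29, 89, 49, 53]

Partitioned: [20, 29, 89, 49, 53]


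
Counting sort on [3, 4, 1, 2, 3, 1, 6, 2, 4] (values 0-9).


Input: [3, 4, 1, 2, 3, 1, 6, 2, 4]
Counts: [0, 2, 2, 2, 2, 0, 1, 0, 0, 0]

Sorted: [1, 1, 2, 2, 3, 3, 4, 4, 6]


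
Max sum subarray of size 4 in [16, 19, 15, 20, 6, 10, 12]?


[0:4]: 70
[1:5]: 60
[2:6]: 51
[3:7]: 48

Max: 70 at [0:4]


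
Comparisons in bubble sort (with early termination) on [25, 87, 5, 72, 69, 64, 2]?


Algorithm: bubble sort (with early termination)
Input: [25, 87, 5, 72, 69, 64, 2]
Sorted: [2, 5, 25, 64, 69, 72, 87]

21


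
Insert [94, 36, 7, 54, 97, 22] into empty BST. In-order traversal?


Insert 94: root
Insert 36: L from 94
Insert 7: L from 94 -> L from 36
Insert 54: L from 94 -> R from 36
Insert 97: R from 94
Insert 22: L from 94 -> L from 36 -> R from 7

In-order: [7, 22, 36, 54, 94, 97]


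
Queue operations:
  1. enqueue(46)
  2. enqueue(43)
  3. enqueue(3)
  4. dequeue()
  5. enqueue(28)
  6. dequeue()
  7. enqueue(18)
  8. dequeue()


enqueue(46) -> [46]
enqueue(43) -> [46, 43]
enqueue(3) -> [46, 43, 3]
dequeue()->46, [43, 3]
enqueue(28) -> [43, 3, 28]
dequeue()->43, [3, 28]
enqueue(18) -> [3, 28, 18]
dequeue()->3, [28, 18]

Final queue: [28, 18]


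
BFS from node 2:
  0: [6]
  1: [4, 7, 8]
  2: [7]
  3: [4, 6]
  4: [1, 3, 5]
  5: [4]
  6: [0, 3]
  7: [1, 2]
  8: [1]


Visit 2, enqueue [7]
Visit 7, enqueue [1]
Visit 1, enqueue [4, 8]
Visit 4, enqueue [3, 5]
Visit 8, enqueue []
Visit 3, enqueue [6]
Visit 5, enqueue []
Visit 6, enqueue [0]
Visit 0, enqueue []

BFS order: [2, 7, 1, 4, 8, 3, 5, 6, 0]


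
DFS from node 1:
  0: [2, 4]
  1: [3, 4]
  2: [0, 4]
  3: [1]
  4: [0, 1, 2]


Visit 1, push [4, 3]
Visit 3, push []
Visit 4, push [2, 0]
Visit 0, push [2]
Visit 2, push []

DFS order: [1, 3, 4, 0, 2]


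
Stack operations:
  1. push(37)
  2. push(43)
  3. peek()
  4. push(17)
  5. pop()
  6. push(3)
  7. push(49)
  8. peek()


push(37) -> [37]
push(43) -> [37, 43]
peek()->43
push(17) -> [37, 43, 17]
pop()->17, [37, 43]
push(3) -> [37, 43, 3]
push(49) -> [37, 43, 3, 49]
peek()->49

Final stack: [37, 43, 3, 49]


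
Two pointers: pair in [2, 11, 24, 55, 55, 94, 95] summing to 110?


lo=0(2)+hi=6(95)=97
lo=1(11)+hi=6(95)=106
lo=2(24)+hi=6(95)=119
lo=2(24)+hi=5(94)=118
lo=2(24)+hi=4(55)=79
lo=3(55)+hi=4(55)=110

Yes: 55+55=110


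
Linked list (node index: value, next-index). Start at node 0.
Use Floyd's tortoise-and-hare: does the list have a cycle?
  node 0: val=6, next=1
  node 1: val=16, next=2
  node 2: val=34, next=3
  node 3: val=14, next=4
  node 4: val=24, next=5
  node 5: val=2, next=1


Floyd's tortoise (slow, +1) and hare (fast, +2):
  init: slow=0, fast=0
  step 1: slow=1, fast=2
  step 2: slow=2, fast=4
  step 3: slow=3, fast=1
  step 4: slow=4, fast=3
  step 5: slow=5, fast=5
  slow == fast at node 5: cycle detected

Cycle: yes


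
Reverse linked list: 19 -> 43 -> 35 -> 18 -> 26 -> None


Step 1: curr=19, set curr.next=prev(None) | reversed so far: 19
Step 2: curr=43, set curr.next=prev(19) | reversed so far: 43 -> 19
Step 3: curr=35, set curr.next=prev(43) | reversed so far: 35 -> 43 -> 19
Step 4: curr=18, set curr.next=prev(35) | reversed so far: 18 -> 35 -> 43 -> 19
Step 5: curr=26, set curr.next=prev(18) | reversed so far: 26 -> 18 -> 35 -> 43 -> 19

26 -> 18 -> 35 -> 43 -> 19 -> None


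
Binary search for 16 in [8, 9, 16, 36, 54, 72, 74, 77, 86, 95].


Step 1: lo=0, hi=9, mid=4, val=54
Step 2: lo=0, hi=3, mid=1, val=9
Step 3: lo=2, hi=3, mid=2, val=16

Found at index 2


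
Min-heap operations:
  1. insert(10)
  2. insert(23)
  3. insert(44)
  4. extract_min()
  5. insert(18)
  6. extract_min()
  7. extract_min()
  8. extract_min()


insert(10) -> [10]
insert(23) -> [10, 23]
insert(44) -> [10, 23, 44]
extract_min()->10, [23, 44]
insert(18) -> [18, 44, 23]
extract_min()->18, [23, 44]
extract_min()->23, [44]
extract_min()->44, []

Final heap: []


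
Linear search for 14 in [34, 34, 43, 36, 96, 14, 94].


i=0: 34!=14
i=1: 34!=14
i=2: 43!=14
i=3: 36!=14
i=4: 96!=14
i=5: 14==14 found!

Found at 5, 6 comps


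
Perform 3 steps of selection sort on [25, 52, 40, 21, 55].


Initial: [25, 52, 40, 21, 55]
Step 1: min=21 at 3
  Swap: [21, 52, 40, 25, 55]
Step 2: min=25 at 3
  Swap: [21, 25, 40, 52, 55]
Step 3: min=40 at 2
  Swap: [21, 25, 40, 52, 55]

After 3 steps: [21, 25, 40, 52, 55]


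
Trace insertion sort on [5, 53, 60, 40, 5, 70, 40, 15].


Initial: [5, 53, 60, 40, 5, 70, 40, 15]
Insert 53: [5, 53, 60, 40, 5, 70, 40, 15]
Insert 60: [5, 53, 60, 40, 5, 70, 40, 15]
Insert 40: [5, 40, 53, 60, 5, 70, 40, 15]
Insert 5: [5, 5, 40, 53, 60, 70, 40, 15]
Insert 70: [5, 5, 40, 53, 60, 70, 40, 15]
Insert 40: [5, 5, 40, 40, 53, 60, 70, 15]
Insert 15: [5, 5, 15, 40, 40, 53, 60, 70]

Sorted: [5, 5, 15, 40, 40, 53, 60, 70]


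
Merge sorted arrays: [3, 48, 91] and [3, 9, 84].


Take 3 from A
Take 3 from B
Take 9 from B
Take 48 from A
Take 84 from B

Merged: [3, 3, 9, 48, 84, 91]


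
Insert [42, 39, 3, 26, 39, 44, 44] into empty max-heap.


Insert 42: [42]
Insert 39: [42, 39]
Insert 3: [42, 39, 3]
Insert 26: [42, 39, 3, 26]
Insert 39: [42, 39, 3, 26, 39]
Insert 44: [44, 39, 42, 26, 39, 3]
Insert 44: [44, 39, 44, 26, 39, 3, 42]

Final heap: [44, 39, 44, 26, 39, 3, 42]


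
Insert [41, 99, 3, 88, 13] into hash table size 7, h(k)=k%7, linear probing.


Insert 41: h=6 -> slot 6
Insert 99: h=1 -> slot 1
Insert 3: h=3 -> slot 3
Insert 88: h=4 -> slot 4
Insert 13: h=6, 1 probes -> slot 0

Table: [13, 99, None, 3, 88, None, 41]


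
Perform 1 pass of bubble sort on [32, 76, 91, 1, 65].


Initial: [32, 76, 91, 1, 65]
Pass 1: [32, 76, 1, 65, 91] (2 swaps)

After 1 pass: [32, 76, 1, 65, 91]


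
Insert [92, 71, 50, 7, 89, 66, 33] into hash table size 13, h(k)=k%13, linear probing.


Insert 92: h=1 -> slot 1
Insert 71: h=6 -> slot 6
Insert 50: h=11 -> slot 11
Insert 7: h=7 -> slot 7
Insert 89: h=11, 1 probes -> slot 12
Insert 66: h=1, 1 probes -> slot 2
Insert 33: h=7, 1 probes -> slot 8

Table: [None, 92, 66, None, None, None, 71, 7, 33, None, None, 50, 89]


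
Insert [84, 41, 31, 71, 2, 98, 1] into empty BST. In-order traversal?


Insert 84: root
Insert 41: L from 84
Insert 31: L from 84 -> L from 41
Insert 71: L from 84 -> R from 41
Insert 2: L from 84 -> L from 41 -> L from 31
Insert 98: R from 84
Insert 1: L from 84 -> L from 41 -> L from 31 -> L from 2

In-order: [1, 2, 31, 41, 71, 84, 98]


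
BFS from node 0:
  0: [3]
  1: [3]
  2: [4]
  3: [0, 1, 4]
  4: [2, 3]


Visit 0, enqueue [3]
Visit 3, enqueue [1, 4]
Visit 1, enqueue []
Visit 4, enqueue [2]
Visit 2, enqueue []

BFS order: [0, 3, 1, 4, 2]


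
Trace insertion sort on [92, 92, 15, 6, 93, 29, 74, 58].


Initial: [92, 92, 15, 6, 93, 29, 74, 58]
Insert 92: [92, 92, 15, 6, 93, 29, 74, 58]
Insert 15: [15, 92, 92, 6, 93, 29, 74, 58]
Insert 6: [6, 15, 92, 92, 93, 29, 74, 58]
Insert 93: [6, 15, 92, 92, 93, 29, 74, 58]
Insert 29: [6, 15, 29, 92, 92, 93, 74, 58]
Insert 74: [6, 15, 29, 74, 92, 92, 93, 58]
Insert 58: [6, 15, 29, 58, 74, 92, 92, 93]

Sorted: [6, 15, 29, 58, 74, 92, 92, 93]


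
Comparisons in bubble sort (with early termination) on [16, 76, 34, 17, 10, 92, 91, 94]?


Algorithm: bubble sort (with early termination)
Input: [16, 76, 34, 17, 10, 92, 91, 94]
Sorted: [10, 16, 17, 34, 76, 91, 92, 94]

25


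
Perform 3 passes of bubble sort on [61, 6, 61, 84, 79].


Initial: [61, 6, 61, 84, 79]
Pass 1: [6, 61, 61, 79, 84] (2 swaps)
Pass 2: [6, 61, 61, 79, 84] (0 swaps)
Pass 3: [6, 61, 61, 79, 84] (0 swaps)

After 3 passes: [6, 61, 61, 79, 84]


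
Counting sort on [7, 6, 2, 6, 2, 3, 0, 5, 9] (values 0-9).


Input: [7, 6, 2, 6, 2, 3, 0, 5, 9]
Counts: [1, 0, 2, 1, 0, 1, 2, 1, 0, 1]

Sorted: [0, 2, 2, 3, 5, 6, 6, 7, 9]


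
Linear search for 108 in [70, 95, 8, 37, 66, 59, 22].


i=0: 70!=108
i=1: 95!=108
i=2: 8!=108
i=3: 37!=108
i=4: 66!=108
i=5: 59!=108
i=6: 22!=108

Not found, 7 comps


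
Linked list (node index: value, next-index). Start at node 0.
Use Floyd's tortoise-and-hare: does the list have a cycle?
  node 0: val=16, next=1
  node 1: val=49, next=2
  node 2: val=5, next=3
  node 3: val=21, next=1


Floyd's tortoise (slow, +1) and hare (fast, +2):
  init: slow=0, fast=0
  step 1: slow=1, fast=2
  step 2: slow=2, fast=1
  step 3: slow=3, fast=3
  slow == fast at node 3: cycle detected

Cycle: yes


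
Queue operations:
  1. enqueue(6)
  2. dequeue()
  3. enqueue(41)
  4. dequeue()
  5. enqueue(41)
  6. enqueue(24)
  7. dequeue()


enqueue(6) -> [6]
dequeue()->6, []
enqueue(41) -> [41]
dequeue()->41, []
enqueue(41) -> [41]
enqueue(24) -> [41, 24]
dequeue()->41, [24]

Final queue: [24]


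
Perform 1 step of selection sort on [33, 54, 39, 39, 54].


Initial: [33, 54, 39, 39, 54]
Step 1: min=33 at 0
  Swap: [33, 54, 39, 39, 54]

After 1 step: [33, 54, 39, 39, 54]


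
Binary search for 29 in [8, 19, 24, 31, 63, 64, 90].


Step 1: lo=0, hi=6, mid=3, val=31
Step 2: lo=0, hi=2, mid=1, val=19
Step 3: lo=2, hi=2, mid=2, val=24

Not found


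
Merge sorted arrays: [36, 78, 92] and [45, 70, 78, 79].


Take 36 from A
Take 45 from B
Take 70 from B
Take 78 from A
Take 78 from B
Take 79 from B

Merged: [36, 45, 70, 78, 78, 79, 92]


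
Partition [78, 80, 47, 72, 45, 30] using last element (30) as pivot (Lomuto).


Pivot: 30
Place pivot at 0: [30, 80, 47, 72, 45, 78]

Partitioned: [30, 80, 47, 72, 45, 78]


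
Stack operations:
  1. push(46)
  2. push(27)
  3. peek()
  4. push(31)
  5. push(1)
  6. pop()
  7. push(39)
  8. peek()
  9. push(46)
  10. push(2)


push(46) -> [46]
push(27) -> [46, 27]
peek()->27
push(31) -> [46, 27, 31]
push(1) -> [46, 27, 31, 1]
pop()->1, [46, 27, 31]
push(39) -> [46, 27, 31, 39]
peek()->39
push(46) -> [46, 27, 31, 39, 46]
push(2) -> [46, 27, 31, 39, 46, 2]

Final stack: [46, 27, 31, 39, 46, 2]
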